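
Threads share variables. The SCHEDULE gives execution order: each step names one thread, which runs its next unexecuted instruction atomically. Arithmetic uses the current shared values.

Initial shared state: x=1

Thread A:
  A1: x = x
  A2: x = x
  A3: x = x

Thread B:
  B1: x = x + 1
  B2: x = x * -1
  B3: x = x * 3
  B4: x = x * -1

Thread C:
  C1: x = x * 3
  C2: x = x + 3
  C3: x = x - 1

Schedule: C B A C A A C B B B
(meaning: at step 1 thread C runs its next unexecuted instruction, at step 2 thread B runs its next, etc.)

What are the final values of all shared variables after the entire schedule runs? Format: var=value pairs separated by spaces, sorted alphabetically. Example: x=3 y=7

Answer: x=18

Derivation:
Step 1: thread C executes C1 (x = x * 3). Shared: x=3. PCs: A@0 B@0 C@1
Step 2: thread B executes B1 (x = x + 1). Shared: x=4. PCs: A@0 B@1 C@1
Step 3: thread A executes A1 (x = x). Shared: x=4. PCs: A@1 B@1 C@1
Step 4: thread C executes C2 (x = x + 3). Shared: x=7. PCs: A@1 B@1 C@2
Step 5: thread A executes A2 (x = x). Shared: x=7. PCs: A@2 B@1 C@2
Step 6: thread A executes A3 (x = x). Shared: x=7. PCs: A@3 B@1 C@2
Step 7: thread C executes C3 (x = x - 1). Shared: x=6. PCs: A@3 B@1 C@3
Step 8: thread B executes B2 (x = x * -1). Shared: x=-6. PCs: A@3 B@2 C@3
Step 9: thread B executes B3 (x = x * 3). Shared: x=-18. PCs: A@3 B@3 C@3
Step 10: thread B executes B4 (x = x * -1). Shared: x=18. PCs: A@3 B@4 C@3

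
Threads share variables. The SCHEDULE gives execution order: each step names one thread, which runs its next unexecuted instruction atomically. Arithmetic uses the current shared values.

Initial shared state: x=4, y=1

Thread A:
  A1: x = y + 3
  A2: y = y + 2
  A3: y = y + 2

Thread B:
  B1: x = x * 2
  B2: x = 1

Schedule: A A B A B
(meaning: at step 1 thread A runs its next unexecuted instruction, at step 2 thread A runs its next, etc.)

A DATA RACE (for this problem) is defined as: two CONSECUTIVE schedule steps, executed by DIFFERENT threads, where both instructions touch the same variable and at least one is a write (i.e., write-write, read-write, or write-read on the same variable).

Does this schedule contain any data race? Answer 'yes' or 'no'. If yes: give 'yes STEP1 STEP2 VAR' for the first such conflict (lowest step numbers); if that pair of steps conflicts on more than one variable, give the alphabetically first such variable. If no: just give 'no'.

Steps 1,2: same thread (A). No race.
Steps 2,3: A(r=y,w=y) vs B(r=x,w=x). No conflict.
Steps 3,4: B(r=x,w=x) vs A(r=y,w=y). No conflict.
Steps 4,5: A(r=y,w=y) vs B(r=-,w=x). No conflict.

Answer: no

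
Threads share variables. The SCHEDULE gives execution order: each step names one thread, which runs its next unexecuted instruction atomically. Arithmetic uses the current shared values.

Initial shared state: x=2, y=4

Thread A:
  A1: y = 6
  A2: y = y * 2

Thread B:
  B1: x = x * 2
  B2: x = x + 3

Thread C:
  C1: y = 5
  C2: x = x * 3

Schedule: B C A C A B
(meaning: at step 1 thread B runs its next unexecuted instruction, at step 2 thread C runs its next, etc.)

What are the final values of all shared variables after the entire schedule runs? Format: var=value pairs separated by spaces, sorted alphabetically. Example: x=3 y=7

Step 1: thread B executes B1 (x = x * 2). Shared: x=4 y=4. PCs: A@0 B@1 C@0
Step 2: thread C executes C1 (y = 5). Shared: x=4 y=5. PCs: A@0 B@1 C@1
Step 3: thread A executes A1 (y = 6). Shared: x=4 y=6. PCs: A@1 B@1 C@1
Step 4: thread C executes C2 (x = x * 3). Shared: x=12 y=6. PCs: A@1 B@1 C@2
Step 5: thread A executes A2 (y = y * 2). Shared: x=12 y=12. PCs: A@2 B@1 C@2
Step 6: thread B executes B2 (x = x + 3). Shared: x=15 y=12. PCs: A@2 B@2 C@2

Answer: x=15 y=12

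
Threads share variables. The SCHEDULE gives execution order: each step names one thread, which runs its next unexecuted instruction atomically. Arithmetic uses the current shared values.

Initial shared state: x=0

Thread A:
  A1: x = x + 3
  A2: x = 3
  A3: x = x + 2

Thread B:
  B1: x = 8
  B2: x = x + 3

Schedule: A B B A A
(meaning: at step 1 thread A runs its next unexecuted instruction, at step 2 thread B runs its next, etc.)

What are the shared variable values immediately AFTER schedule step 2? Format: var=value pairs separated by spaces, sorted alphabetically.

Step 1: thread A executes A1 (x = x + 3). Shared: x=3. PCs: A@1 B@0
Step 2: thread B executes B1 (x = 8). Shared: x=8. PCs: A@1 B@1

Answer: x=8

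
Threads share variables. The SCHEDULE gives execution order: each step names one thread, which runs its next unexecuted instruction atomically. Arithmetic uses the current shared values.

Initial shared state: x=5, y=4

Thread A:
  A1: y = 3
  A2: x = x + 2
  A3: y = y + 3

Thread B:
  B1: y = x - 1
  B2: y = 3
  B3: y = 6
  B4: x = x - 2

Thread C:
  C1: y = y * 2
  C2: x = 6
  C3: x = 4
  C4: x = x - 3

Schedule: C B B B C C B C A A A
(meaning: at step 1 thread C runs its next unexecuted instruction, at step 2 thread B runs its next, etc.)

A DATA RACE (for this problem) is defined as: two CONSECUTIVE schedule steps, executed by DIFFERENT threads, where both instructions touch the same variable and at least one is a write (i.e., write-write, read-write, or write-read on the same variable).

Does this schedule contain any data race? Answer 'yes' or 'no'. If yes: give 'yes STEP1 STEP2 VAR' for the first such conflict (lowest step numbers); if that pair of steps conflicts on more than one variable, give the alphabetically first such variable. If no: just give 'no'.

Steps 1,2: C(y = y * 2) vs B(y = x - 1). RACE on y (W-W).
Steps 2,3: same thread (B). No race.
Steps 3,4: same thread (B). No race.
Steps 4,5: B(r=-,w=y) vs C(r=-,w=x). No conflict.
Steps 5,6: same thread (C). No race.
Steps 6,7: C(x = 4) vs B(x = x - 2). RACE on x (W-W).
Steps 7,8: B(x = x - 2) vs C(x = x - 3). RACE on x (W-W).
Steps 8,9: C(r=x,w=x) vs A(r=-,w=y). No conflict.
Steps 9,10: same thread (A). No race.
Steps 10,11: same thread (A). No race.
First conflict at steps 1,2.

Answer: yes 1 2 y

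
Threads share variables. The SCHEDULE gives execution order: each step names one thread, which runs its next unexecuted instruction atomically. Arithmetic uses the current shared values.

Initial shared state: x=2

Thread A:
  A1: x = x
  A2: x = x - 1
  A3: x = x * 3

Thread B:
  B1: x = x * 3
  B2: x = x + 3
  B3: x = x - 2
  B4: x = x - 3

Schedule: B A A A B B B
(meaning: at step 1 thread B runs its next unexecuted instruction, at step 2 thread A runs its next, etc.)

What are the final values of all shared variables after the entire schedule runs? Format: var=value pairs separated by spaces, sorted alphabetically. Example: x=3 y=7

Step 1: thread B executes B1 (x = x * 3). Shared: x=6. PCs: A@0 B@1
Step 2: thread A executes A1 (x = x). Shared: x=6. PCs: A@1 B@1
Step 3: thread A executes A2 (x = x - 1). Shared: x=5. PCs: A@2 B@1
Step 4: thread A executes A3 (x = x * 3). Shared: x=15. PCs: A@3 B@1
Step 5: thread B executes B2 (x = x + 3). Shared: x=18. PCs: A@3 B@2
Step 6: thread B executes B3 (x = x - 2). Shared: x=16. PCs: A@3 B@3
Step 7: thread B executes B4 (x = x - 3). Shared: x=13. PCs: A@3 B@4

Answer: x=13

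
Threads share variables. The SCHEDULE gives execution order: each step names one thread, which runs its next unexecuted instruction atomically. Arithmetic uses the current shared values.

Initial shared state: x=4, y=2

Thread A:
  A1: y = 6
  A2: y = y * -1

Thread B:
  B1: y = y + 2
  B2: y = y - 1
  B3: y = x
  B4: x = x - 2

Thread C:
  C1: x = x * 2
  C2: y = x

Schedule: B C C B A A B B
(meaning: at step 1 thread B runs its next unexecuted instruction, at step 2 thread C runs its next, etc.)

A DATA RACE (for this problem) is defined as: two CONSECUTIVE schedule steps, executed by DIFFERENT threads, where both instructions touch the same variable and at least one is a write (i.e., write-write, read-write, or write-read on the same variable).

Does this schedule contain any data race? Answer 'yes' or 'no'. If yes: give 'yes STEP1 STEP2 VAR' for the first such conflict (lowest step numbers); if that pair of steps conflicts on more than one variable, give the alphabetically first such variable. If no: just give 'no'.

Answer: yes 3 4 y

Derivation:
Steps 1,2: B(r=y,w=y) vs C(r=x,w=x). No conflict.
Steps 2,3: same thread (C). No race.
Steps 3,4: C(y = x) vs B(y = y - 1). RACE on y (W-W).
Steps 4,5: B(y = y - 1) vs A(y = 6). RACE on y (W-W).
Steps 5,6: same thread (A). No race.
Steps 6,7: A(y = y * -1) vs B(y = x). RACE on y (W-W).
Steps 7,8: same thread (B). No race.
First conflict at steps 3,4.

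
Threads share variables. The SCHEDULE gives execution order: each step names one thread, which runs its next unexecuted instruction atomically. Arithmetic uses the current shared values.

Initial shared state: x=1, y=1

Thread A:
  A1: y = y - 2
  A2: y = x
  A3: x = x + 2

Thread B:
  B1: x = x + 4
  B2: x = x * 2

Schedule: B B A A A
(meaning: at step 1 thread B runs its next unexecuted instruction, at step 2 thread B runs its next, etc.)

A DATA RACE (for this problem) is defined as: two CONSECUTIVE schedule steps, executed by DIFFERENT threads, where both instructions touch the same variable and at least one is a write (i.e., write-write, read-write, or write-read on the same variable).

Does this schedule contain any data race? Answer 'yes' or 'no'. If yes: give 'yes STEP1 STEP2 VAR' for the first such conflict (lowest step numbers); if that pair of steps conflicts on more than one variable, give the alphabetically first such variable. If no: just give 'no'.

Steps 1,2: same thread (B). No race.
Steps 2,3: B(r=x,w=x) vs A(r=y,w=y). No conflict.
Steps 3,4: same thread (A). No race.
Steps 4,5: same thread (A). No race.

Answer: no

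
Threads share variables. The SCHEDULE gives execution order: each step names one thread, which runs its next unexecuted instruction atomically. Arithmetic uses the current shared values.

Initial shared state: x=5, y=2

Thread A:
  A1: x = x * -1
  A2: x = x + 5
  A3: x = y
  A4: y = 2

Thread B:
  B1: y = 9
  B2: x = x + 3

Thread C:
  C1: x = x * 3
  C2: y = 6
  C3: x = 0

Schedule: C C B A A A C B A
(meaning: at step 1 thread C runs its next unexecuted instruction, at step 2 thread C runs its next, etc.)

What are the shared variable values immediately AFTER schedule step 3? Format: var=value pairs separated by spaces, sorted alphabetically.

Step 1: thread C executes C1 (x = x * 3). Shared: x=15 y=2. PCs: A@0 B@0 C@1
Step 2: thread C executes C2 (y = 6). Shared: x=15 y=6. PCs: A@0 B@0 C@2
Step 3: thread B executes B1 (y = 9). Shared: x=15 y=9. PCs: A@0 B@1 C@2

Answer: x=15 y=9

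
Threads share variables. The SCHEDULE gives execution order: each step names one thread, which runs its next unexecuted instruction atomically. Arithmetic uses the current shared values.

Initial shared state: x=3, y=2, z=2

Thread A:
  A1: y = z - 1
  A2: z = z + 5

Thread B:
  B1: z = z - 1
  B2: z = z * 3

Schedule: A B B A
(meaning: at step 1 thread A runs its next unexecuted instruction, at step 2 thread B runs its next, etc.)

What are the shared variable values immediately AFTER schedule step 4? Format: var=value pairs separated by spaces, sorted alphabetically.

Answer: x=3 y=1 z=8

Derivation:
Step 1: thread A executes A1 (y = z - 1). Shared: x=3 y=1 z=2. PCs: A@1 B@0
Step 2: thread B executes B1 (z = z - 1). Shared: x=3 y=1 z=1. PCs: A@1 B@1
Step 3: thread B executes B2 (z = z * 3). Shared: x=3 y=1 z=3. PCs: A@1 B@2
Step 4: thread A executes A2 (z = z + 5). Shared: x=3 y=1 z=8. PCs: A@2 B@2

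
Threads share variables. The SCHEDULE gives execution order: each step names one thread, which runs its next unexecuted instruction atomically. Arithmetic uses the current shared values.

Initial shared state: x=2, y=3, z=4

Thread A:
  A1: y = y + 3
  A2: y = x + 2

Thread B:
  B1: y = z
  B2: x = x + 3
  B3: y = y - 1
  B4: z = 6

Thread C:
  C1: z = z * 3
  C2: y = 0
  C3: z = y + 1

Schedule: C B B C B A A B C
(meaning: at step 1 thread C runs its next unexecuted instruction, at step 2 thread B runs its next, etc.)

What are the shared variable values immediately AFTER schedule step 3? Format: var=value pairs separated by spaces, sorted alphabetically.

Answer: x=5 y=12 z=12

Derivation:
Step 1: thread C executes C1 (z = z * 3). Shared: x=2 y=3 z=12. PCs: A@0 B@0 C@1
Step 2: thread B executes B1 (y = z). Shared: x=2 y=12 z=12. PCs: A@0 B@1 C@1
Step 3: thread B executes B2 (x = x + 3). Shared: x=5 y=12 z=12. PCs: A@0 B@2 C@1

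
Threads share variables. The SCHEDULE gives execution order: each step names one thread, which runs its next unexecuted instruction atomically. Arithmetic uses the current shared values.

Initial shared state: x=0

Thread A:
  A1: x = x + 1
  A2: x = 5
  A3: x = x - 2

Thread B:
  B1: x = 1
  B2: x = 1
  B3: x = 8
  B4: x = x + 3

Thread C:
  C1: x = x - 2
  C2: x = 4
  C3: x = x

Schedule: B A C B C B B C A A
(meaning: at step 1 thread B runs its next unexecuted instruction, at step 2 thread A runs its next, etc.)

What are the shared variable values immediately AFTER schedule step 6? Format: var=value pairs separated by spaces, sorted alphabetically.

Answer: x=8

Derivation:
Step 1: thread B executes B1 (x = 1). Shared: x=1. PCs: A@0 B@1 C@0
Step 2: thread A executes A1 (x = x + 1). Shared: x=2. PCs: A@1 B@1 C@0
Step 3: thread C executes C1 (x = x - 2). Shared: x=0. PCs: A@1 B@1 C@1
Step 4: thread B executes B2 (x = 1). Shared: x=1. PCs: A@1 B@2 C@1
Step 5: thread C executes C2 (x = 4). Shared: x=4. PCs: A@1 B@2 C@2
Step 6: thread B executes B3 (x = 8). Shared: x=8. PCs: A@1 B@3 C@2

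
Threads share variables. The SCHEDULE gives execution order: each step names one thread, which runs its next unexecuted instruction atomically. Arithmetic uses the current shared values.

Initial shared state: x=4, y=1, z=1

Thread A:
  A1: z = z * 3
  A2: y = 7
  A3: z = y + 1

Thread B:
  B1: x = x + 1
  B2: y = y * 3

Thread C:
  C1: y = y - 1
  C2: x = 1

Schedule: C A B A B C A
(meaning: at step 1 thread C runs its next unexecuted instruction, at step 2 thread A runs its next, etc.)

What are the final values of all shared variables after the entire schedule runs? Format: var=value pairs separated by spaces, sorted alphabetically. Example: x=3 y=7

Answer: x=1 y=21 z=22

Derivation:
Step 1: thread C executes C1 (y = y - 1). Shared: x=4 y=0 z=1. PCs: A@0 B@0 C@1
Step 2: thread A executes A1 (z = z * 3). Shared: x=4 y=0 z=3. PCs: A@1 B@0 C@1
Step 3: thread B executes B1 (x = x + 1). Shared: x=5 y=0 z=3. PCs: A@1 B@1 C@1
Step 4: thread A executes A2 (y = 7). Shared: x=5 y=7 z=3. PCs: A@2 B@1 C@1
Step 5: thread B executes B2 (y = y * 3). Shared: x=5 y=21 z=3. PCs: A@2 B@2 C@1
Step 6: thread C executes C2 (x = 1). Shared: x=1 y=21 z=3. PCs: A@2 B@2 C@2
Step 7: thread A executes A3 (z = y + 1). Shared: x=1 y=21 z=22. PCs: A@3 B@2 C@2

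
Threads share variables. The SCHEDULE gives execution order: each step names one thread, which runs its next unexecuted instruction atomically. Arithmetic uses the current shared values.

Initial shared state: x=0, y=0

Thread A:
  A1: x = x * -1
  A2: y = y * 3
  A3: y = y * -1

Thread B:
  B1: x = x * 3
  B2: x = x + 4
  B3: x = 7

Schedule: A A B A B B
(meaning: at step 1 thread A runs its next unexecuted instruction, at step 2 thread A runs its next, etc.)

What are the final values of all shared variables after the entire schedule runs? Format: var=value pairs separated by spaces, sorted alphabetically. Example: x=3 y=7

Answer: x=7 y=0

Derivation:
Step 1: thread A executes A1 (x = x * -1). Shared: x=0 y=0. PCs: A@1 B@0
Step 2: thread A executes A2 (y = y * 3). Shared: x=0 y=0. PCs: A@2 B@0
Step 3: thread B executes B1 (x = x * 3). Shared: x=0 y=0. PCs: A@2 B@1
Step 4: thread A executes A3 (y = y * -1). Shared: x=0 y=0. PCs: A@3 B@1
Step 5: thread B executes B2 (x = x + 4). Shared: x=4 y=0. PCs: A@3 B@2
Step 6: thread B executes B3 (x = 7). Shared: x=7 y=0. PCs: A@3 B@3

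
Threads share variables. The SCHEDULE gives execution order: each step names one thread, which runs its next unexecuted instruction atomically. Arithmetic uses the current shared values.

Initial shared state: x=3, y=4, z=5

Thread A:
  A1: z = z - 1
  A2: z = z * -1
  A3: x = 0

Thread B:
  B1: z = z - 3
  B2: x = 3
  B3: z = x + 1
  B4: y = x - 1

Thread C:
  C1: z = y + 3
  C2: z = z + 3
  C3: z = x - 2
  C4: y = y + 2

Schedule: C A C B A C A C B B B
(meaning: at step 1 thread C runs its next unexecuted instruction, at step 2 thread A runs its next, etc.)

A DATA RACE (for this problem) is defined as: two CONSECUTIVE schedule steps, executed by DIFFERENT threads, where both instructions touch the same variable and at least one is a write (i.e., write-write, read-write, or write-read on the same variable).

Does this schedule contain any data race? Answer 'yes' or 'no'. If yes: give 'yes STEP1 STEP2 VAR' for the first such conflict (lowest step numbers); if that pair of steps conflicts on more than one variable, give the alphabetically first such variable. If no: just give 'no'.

Answer: yes 1 2 z

Derivation:
Steps 1,2: C(z = y + 3) vs A(z = z - 1). RACE on z (W-W).
Steps 2,3: A(z = z - 1) vs C(z = z + 3). RACE on z (W-W).
Steps 3,4: C(z = z + 3) vs B(z = z - 3). RACE on z (W-W).
Steps 4,5: B(z = z - 3) vs A(z = z * -1). RACE on z (W-W).
Steps 5,6: A(z = z * -1) vs C(z = x - 2). RACE on z (W-W).
Steps 6,7: C(z = x - 2) vs A(x = 0). RACE on x (R-W).
Steps 7,8: A(r=-,w=x) vs C(r=y,w=y). No conflict.
Steps 8,9: C(r=y,w=y) vs B(r=-,w=x). No conflict.
Steps 9,10: same thread (B). No race.
Steps 10,11: same thread (B). No race.
First conflict at steps 1,2.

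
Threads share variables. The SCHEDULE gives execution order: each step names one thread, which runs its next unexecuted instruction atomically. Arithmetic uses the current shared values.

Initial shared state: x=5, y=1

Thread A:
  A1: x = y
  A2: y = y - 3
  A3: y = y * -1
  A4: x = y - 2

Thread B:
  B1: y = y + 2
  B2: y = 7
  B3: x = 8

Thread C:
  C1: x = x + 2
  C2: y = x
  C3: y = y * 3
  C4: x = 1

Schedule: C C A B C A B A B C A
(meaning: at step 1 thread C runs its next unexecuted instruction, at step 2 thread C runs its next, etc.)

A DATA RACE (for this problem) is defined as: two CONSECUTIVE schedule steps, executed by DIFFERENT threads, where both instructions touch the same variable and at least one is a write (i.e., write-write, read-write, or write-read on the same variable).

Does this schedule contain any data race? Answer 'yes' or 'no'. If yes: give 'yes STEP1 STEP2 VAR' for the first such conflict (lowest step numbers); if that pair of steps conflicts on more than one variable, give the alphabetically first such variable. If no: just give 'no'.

Steps 1,2: same thread (C). No race.
Steps 2,3: C(y = x) vs A(x = y). RACE on x (R-W), y (W-R). Multiple vars; alphabetically first is x.
Steps 3,4: A(x = y) vs B(y = y + 2). RACE on y (R-W).
Steps 4,5: B(y = y + 2) vs C(y = y * 3). RACE on y (W-W).
Steps 5,6: C(y = y * 3) vs A(y = y - 3). RACE on y (W-W).
Steps 6,7: A(y = y - 3) vs B(y = 7). RACE on y (W-W).
Steps 7,8: B(y = 7) vs A(y = y * -1). RACE on y (W-W).
Steps 8,9: A(r=y,w=y) vs B(r=-,w=x). No conflict.
Steps 9,10: B(x = 8) vs C(x = 1). RACE on x (W-W).
Steps 10,11: C(x = 1) vs A(x = y - 2). RACE on x (W-W).
First conflict at steps 2,3.

Answer: yes 2 3 x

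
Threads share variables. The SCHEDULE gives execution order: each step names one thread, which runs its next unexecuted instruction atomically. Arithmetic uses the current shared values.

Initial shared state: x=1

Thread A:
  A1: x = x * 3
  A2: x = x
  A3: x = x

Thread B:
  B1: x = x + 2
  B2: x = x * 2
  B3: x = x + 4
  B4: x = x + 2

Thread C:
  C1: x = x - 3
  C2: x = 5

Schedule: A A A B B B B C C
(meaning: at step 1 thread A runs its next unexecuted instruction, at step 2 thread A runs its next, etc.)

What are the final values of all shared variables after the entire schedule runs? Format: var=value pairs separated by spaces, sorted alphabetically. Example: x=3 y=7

Step 1: thread A executes A1 (x = x * 3). Shared: x=3. PCs: A@1 B@0 C@0
Step 2: thread A executes A2 (x = x). Shared: x=3. PCs: A@2 B@0 C@0
Step 3: thread A executes A3 (x = x). Shared: x=3. PCs: A@3 B@0 C@0
Step 4: thread B executes B1 (x = x + 2). Shared: x=5. PCs: A@3 B@1 C@0
Step 5: thread B executes B2 (x = x * 2). Shared: x=10. PCs: A@3 B@2 C@0
Step 6: thread B executes B3 (x = x + 4). Shared: x=14. PCs: A@3 B@3 C@0
Step 7: thread B executes B4 (x = x + 2). Shared: x=16. PCs: A@3 B@4 C@0
Step 8: thread C executes C1 (x = x - 3). Shared: x=13. PCs: A@3 B@4 C@1
Step 9: thread C executes C2 (x = 5). Shared: x=5. PCs: A@3 B@4 C@2

Answer: x=5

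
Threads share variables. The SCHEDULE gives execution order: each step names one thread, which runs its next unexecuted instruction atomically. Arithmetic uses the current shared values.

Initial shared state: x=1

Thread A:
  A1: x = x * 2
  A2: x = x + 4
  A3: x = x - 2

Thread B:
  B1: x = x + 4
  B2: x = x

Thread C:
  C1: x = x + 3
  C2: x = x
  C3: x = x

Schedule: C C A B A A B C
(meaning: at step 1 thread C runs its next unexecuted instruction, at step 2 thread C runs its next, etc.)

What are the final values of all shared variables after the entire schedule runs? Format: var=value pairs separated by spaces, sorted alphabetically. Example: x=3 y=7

Step 1: thread C executes C1 (x = x + 3). Shared: x=4. PCs: A@0 B@0 C@1
Step 2: thread C executes C2 (x = x). Shared: x=4. PCs: A@0 B@0 C@2
Step 3: thread A executes A1 (x = x * 2). Shared: x=8. PCs: A@1 B@0 C@2
Step 4: thread B executes B1 (x = x + 4). Shared: x=12. PCs: A@1 B@1 C@2
Step 5: thread A executes A2 (x = x + 4). Shared: x=16. PCs: A@2 B@1 C@2
Step 6: thread A executes A3 (x = x - 2). Shared: x=14. PCs: A@3 B@1 C@2
Step 7: thread B executes B2 (x = x). Shared: x=14. PCs: A@3 B@2 C@2
Step 8: thread C executes C3 (x = x). Shared: x=14. PCs: A@3 B@2 C@3

Answer: x=14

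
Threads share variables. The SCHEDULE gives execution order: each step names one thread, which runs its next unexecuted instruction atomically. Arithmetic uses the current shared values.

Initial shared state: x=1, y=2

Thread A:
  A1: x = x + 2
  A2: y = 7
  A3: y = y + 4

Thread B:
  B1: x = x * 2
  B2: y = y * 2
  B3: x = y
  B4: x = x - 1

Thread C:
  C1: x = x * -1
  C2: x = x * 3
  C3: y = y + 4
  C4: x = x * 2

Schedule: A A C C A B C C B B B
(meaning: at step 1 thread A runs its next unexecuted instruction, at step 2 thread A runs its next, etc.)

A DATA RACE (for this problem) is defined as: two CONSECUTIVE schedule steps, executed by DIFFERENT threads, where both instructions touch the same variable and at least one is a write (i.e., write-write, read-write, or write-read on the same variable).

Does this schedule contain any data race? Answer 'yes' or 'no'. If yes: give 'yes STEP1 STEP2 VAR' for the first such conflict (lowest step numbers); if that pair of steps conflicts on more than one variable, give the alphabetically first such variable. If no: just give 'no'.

Answer: no

Derivation:
Steps 1,2: same thread (A). No race.
Steps 2,3: A(r=-,w=y) vs C(r=x,w=x). No conflict.
Steps 3,4: same thread (C). No race.
Steps 4,5: C(r=x,w=x) vs A(r=y,w=y). No conflict.
Steps 5,6: A(r=y,w=y) vs B(r=x,w=x). No conflict.
Steps 6,7: B(r=x,w=x) vs C(r=y,w=y). No conflict.
Steps 7,8: same thread (C). No race.
Steps 8,9: C(r=x,w=x) vs B(r=y,w=y). No conflict.
Steps 9,10: same thread (B). No race.
Steps 10,11: same thread (B). No race.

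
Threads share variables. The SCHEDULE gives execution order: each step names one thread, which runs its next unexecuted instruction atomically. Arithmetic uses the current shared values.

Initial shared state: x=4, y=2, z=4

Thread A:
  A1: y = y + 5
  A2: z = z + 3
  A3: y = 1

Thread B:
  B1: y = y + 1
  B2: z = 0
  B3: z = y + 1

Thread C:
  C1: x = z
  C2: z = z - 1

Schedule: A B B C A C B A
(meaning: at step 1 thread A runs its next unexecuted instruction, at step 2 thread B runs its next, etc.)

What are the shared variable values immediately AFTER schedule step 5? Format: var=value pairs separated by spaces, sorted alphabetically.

Answer: x=0 y=8 z=3

Derivation:
Step 1: thread A executes A1 (y = y + 5). Shared: x=4 y=7 z=4. PCs: A@1 B@0 C@0
Step 2: thread B executes B1 (y = y + 1). Shared: x=4 y=8 z=4. PCs: A@1 B@1 C@0
Step 3: thread B executes B2 (z = 0). Shared: x=4 y=8 z=0. PCs: A@1 B@2 C@0
Step 4: thread C executes C1 (x = z). Shared: x=0 y=8 z=0. PCs: A@1 B@2 C@1
Step 5: thread A executes A2 (z = z + 3). Shared: x=0 y=8 z=3. PCs: A@2 B@2 C@1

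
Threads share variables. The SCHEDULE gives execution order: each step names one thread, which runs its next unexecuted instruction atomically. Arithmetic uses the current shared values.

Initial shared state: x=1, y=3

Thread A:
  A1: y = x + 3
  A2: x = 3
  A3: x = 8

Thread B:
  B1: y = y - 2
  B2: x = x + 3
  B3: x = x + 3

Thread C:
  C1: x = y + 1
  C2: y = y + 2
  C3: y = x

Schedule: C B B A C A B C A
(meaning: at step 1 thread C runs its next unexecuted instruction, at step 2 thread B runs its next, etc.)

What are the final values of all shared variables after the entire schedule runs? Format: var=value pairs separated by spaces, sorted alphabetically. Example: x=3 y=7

Step 1: thread C executes C1 (x = y + 1). Shared: x=4 y=3. PCs: A@0 B@0 C@1
Step 2: thread B executes B1 (y = y - 2). Shared: x=4 y=1. PCs: A@0 B@1 C@1
Step 3: thread B executes B2 (x = x + 3). Shared: x=7 y=1. PCs: A@0 B@2 C@1
Step 4: thread A executes A1 (y = x + 3). Shared: x=7 y=10. PCs: A@1 B@2 C@1
Step 5: thread C executes C2 (y = y + 2). Shared: x=7 y=12. PCs: A@1 B@2 C@2
Step 6: thread A executes A2 (x = 3). Shared: x=3 y=12. PCs: A@2 B@2 C@2
Step 7: thread B executes B3 (x = x + 3). Shared: x=6 y=12. PCs: A@2 B@3 C@2
Step 8: thread C executes C3 (y = x). Shared: x=6 y=6. PCs: A@2 B@3 C@3
Step 9: thread A executes A3 (x = 8). Shared: x=8 y=6. PCs: A@3 B@3 C@3

Answer: x=8 y=6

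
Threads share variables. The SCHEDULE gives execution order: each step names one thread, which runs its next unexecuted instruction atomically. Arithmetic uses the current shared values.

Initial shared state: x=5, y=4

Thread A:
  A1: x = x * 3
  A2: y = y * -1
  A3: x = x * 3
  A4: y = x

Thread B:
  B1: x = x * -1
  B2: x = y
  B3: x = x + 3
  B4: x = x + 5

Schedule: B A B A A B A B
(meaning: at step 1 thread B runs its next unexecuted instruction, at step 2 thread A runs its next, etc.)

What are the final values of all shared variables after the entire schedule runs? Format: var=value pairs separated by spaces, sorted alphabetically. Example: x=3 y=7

Answer: x=20 y=15

Derivation:
Step 1: thread B executes B1 (x = x * -1). Shared: x=-5 y=4. PCs: A@0 B@1
Step 2: thread A executes A1 (x = x * 3). Shared: x=-15 y=4. PCs: A@1 B@1
Step 3: thread B executes B2 (x = y). Shared: x=4 y=4. PCs: A@1 B@2
Step 4: thread A executes A2 (y = y * -1). Shared: x=4 y=-4. PCs: A@2 B@2
Step 5: thread A executes A3 (x = x * 3). Shared: x=12 y=-4. PCs: A@3 B@2
Step 6: thread B executes B3 (x = x + 3). Shared: x=15 y=-4. PCs: A@3 B@3
Step 7: thread A executes A4 (y = x). Shared: x=15 y=15. PCs: A@4 B@3
Step 8: thread B executes B4 (x = x + 5). Shared: x=20 y=15. PCs: A@4 B@4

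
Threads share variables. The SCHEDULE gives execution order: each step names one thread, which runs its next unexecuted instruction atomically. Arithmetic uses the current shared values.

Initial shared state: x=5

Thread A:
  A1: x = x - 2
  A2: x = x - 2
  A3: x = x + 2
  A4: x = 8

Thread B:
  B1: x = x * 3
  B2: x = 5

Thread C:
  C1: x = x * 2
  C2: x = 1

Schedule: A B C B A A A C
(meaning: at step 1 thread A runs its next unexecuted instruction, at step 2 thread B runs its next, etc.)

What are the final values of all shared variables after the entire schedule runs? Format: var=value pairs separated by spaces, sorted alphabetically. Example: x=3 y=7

Answer: x=1

Derivation:
Step 1: thread A executes A1 (x = x - 2). Shared: x=3. PCs: A@1 B@0 C@0
Step 2: thread B executes B1 (x = x * 3). Shared: x=9. PCs: A@1 B@1 C@0
Step 3: thread C executes C1 (x = x * 2). Shared: x=18. PCs: A@1 B@1 C@1
Step 4: thread B executes B2 (x = 5). Shared: x=5. PCs: A@1 B@2 C@1
Step 5: thread A executes A2 (x = x - 2). Shared: x=3. PCs: A@2 B@2 C@1
Step 6: thread A executes A3 (x = x + 2). Shared: x=5. PCs: A@3 B@2 C@1
Step 7: thread A executes A4 (x = 8). Shared: x=8. PCs: A@4 B@2 C@1
Step 8: thread C executes C2 (x = 1). Shared: x=1. PCs: A@4 B@2 C@2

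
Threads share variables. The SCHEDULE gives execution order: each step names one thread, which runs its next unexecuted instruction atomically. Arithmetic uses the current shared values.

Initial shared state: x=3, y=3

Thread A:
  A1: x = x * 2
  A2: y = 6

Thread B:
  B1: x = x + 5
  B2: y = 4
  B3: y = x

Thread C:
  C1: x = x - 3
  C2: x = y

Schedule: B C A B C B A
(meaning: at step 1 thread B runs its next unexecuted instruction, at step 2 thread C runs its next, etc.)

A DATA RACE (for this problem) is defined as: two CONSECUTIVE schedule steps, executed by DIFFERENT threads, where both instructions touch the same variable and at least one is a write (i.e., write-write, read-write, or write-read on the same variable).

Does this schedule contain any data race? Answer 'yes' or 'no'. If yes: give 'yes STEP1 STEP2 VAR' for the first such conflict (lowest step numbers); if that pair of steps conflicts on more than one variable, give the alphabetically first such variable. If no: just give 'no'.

Steps 1,2: B(x = x + 5) vs C(x = x - 3). RACE on x (W-W).
Steps 2,3: C(x = x - 3) vs A(x = x * 2). RACE on x (W-W).
Steps 3,4: A(r=x,w=x) vs B(r=-,w=y). No conflict.
Steps 4,5: B(y = 4) vs C(x = y). RACE on y (W-R).
Steps 5,6: C(x = y) vs B(y = x). RACE on x (W-R), y (R-W). Multiple vars; alphabetically first is x.
Steps 6,7: B(y = x) vs A(y = 6). RACE on y (W-W).
First conflict at steps 1,2.

Answer: yes 1 2 x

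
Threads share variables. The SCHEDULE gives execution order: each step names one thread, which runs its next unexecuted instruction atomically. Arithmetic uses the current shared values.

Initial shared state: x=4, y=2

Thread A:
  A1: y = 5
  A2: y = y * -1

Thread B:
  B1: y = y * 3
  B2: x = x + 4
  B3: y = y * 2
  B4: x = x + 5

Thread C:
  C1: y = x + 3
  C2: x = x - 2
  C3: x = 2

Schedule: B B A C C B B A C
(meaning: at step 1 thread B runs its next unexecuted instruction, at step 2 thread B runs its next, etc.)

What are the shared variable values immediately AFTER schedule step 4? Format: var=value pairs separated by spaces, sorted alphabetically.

Answer: x=8 y=11

Derivation:
Step 1: thread B executes B1 (y = y * 3). Shared: x=4 y=6. PCs: A@0 B@1 C@0
Step 2: thread B executes B2 (x = x + 4). Shared: x=8 y=6. PCs: A@0 B@2 C@0
Step 3: thread A executes A1 (y = 5). Shared: x=8 y=5. PCs: A@1 B@2 C@0
Step 4: thread C executes C1 (y = x + 3). Shared: x=8 y=11. PCs: A@1 B@2 C@1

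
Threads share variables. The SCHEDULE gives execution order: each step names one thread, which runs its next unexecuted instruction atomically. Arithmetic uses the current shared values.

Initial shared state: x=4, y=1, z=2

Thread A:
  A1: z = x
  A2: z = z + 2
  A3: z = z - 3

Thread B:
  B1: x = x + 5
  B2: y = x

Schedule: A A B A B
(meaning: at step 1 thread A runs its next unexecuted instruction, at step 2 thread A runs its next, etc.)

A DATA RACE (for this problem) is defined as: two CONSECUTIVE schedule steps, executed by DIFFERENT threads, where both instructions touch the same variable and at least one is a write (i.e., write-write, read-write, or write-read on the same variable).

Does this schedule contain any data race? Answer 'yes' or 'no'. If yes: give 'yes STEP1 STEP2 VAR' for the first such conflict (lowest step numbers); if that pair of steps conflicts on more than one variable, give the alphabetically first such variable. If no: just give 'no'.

Answer: no

Derivation:
Steps 1,2: same thread (A). No race.
Steps 2,3: A(r=z,w=z) vs B(r=x,w=x). No conflict.
Steps 3,4: B(r=x,w=x) vs A(r=z,w=z). No conflict.
Steps 4,5: A(r=z,w=z) vs B(r=x,w=y). No conflict.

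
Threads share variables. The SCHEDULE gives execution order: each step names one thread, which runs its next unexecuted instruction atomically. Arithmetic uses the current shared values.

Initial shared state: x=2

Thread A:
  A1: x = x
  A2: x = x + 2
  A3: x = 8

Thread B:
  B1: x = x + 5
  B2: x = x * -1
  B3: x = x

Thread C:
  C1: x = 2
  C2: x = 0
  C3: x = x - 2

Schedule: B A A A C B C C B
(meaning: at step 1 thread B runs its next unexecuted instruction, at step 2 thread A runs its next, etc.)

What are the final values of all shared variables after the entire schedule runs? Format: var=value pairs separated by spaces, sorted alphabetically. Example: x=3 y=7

Answer: x=-2

Derivation:
Step 1: thread B executes B1 (x = x + 5). Shared: x=7. PCs: A@0 B@1 C@0
Step 2: thread A executes A1 (x = x). Shared: x=7. PCs: A@1 B@1 C@0
Step 3: thread A executes A2 (x = x + 2). Shared: x=9. PCs: A@2 B@1 C@0
Step 4: thread A executes A3 (x = 8). Shared: x=8. PCs: A@3 B@1 C@0
Step 5: thread C executes C1 (x = 2). Shared: x=2. PCs: A@3 B@1 C@1
Step 6: thread B executes B2 (x = x * -1). Shared: x=-2. PCs: A@3 B@2 C@1
Step 7: thread C executes C2 (x = 0). Shared: x=0. PCs: A@3 B@2 C@2
Step 8: thread C executes C3 (x = x - 2). Shared: x=-2. PCs: A@3 B@2 C@3
Step 9: thread B executes B3 (x = x). Shared: x=-2. PCs: A@3 B@3 C@3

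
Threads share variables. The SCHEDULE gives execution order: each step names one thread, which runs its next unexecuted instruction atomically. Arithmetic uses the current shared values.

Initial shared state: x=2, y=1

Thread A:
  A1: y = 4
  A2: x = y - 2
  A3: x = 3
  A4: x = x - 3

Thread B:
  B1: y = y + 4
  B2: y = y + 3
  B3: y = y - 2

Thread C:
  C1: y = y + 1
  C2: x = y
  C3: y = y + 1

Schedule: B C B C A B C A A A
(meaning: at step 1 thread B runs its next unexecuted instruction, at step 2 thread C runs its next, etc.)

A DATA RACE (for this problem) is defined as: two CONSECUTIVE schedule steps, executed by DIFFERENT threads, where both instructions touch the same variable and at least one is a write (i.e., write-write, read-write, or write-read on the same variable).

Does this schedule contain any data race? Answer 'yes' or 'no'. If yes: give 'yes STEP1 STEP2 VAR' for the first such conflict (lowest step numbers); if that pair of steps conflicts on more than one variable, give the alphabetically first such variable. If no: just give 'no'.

Answer: yes 1 2 y

Derivation:
Steps 1,2: B(y = y + 4) vs C(y = y + 1). RACE on y (W-W).
Steps 2,3: C(y = y + 1) vs B(y = y + 3). RACE on y (W-W).
Steps 3,4: B(y = y + 3) vs C(x = y). RACE on y (W-R).
Steps 4,5: C(x = y) vs A(y = 4). RACE on y (R-W).
Steps 5,6: A(y = 4) vs B(y = y - 2). RACE on y (W-W).
Steps 6,7: B(y = y - 2) vs C(y = y + 1). RACE on y (W-W).
Steps 7,8: C(y = y + 1) vs A(x = y - 2). RACE on y (W-R).
Steps 8,9: same thread (A). No race.
Steps 9,10: same thread (A). No race.
First conflict at steps 1,2.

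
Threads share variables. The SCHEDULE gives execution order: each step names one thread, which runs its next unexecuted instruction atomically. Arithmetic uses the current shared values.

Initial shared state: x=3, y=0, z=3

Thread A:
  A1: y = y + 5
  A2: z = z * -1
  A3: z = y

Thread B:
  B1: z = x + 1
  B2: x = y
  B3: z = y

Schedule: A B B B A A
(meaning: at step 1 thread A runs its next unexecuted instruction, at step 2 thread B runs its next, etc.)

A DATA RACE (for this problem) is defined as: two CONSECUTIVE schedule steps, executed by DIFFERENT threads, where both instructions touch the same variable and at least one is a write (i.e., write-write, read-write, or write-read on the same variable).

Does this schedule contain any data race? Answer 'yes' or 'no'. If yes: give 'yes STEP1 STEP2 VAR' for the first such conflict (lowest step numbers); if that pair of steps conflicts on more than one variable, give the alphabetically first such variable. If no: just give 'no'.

Steps 1,2: A(r=y,w=y) vs B(r=x,w=z). No conflict.
Steps 2,3: same thread (B). No race.
Steps 3,4: same thread (B). No race.
Steps 4,5: B(z = y) vs A(z = z * -1). RACE on z (W-W).
Steps 5,6: same thread (A). No race.
First conflict at steps 4,5.

Answer: yes 4 5 z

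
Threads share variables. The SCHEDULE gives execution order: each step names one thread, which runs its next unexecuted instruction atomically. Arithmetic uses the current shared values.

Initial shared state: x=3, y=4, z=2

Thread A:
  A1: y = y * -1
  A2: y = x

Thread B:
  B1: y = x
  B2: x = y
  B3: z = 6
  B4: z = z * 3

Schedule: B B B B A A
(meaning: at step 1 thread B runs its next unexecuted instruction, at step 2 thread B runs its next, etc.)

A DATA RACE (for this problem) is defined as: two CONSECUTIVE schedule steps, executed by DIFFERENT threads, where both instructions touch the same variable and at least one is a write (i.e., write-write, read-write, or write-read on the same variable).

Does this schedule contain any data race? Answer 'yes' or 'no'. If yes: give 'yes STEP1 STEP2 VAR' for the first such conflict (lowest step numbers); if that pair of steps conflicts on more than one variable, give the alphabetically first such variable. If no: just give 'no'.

Steps 1,2: same thread (B). No race.
Steps 2,3: same thread (B). No race.
Steps 3,4: same thread (B). No race.
Steps 4,5: B(r=z,w=z) vs A(r=y,w=y). No conflict.
Steps 5,6: same thread (A). No race.

Answer: no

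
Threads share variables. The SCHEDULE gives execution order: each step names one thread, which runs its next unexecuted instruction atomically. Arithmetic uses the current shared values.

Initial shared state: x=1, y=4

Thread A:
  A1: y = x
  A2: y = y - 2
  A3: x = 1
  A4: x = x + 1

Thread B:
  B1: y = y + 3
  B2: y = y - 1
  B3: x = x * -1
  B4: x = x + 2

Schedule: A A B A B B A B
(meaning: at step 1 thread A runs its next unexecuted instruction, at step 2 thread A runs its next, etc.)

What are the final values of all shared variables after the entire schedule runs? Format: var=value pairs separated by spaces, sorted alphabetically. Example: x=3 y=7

Answer: x=2 y=1

Derivation:
Step 1: thread A executes A1 (y = x). Shared: x=1 y=1. PCs: A@1 B@0
Step 2: thread A executes A2 (y = y - 2). Shared: x=1 y=-1. PCs: A@2 B@0
Step 3: thread B executes B1 (y = y + 3). Shared: x=1 y=2. PCs: A@2 B@1
Step 4: thread A executes A3 (x = 1). Shared: x=1 y=2. PCs: A@3 B@1
Step 5: thread B executes B2 (y = y - 1). Shared: x=1 y=1. PCs: A@3 B@2
Step 6: thread B executes B3 (x = x * -1). Shared: x=-1 y=1. PCs: A@3 B@3
Step 7: thread A executes A4 (x = x + 1). Shared: x=0 y=1. PCs: A@4 B@3
Step 8: thread B executes B4 (x = x + 2). Shared: x=2 y=1. PCs: A@4 B@4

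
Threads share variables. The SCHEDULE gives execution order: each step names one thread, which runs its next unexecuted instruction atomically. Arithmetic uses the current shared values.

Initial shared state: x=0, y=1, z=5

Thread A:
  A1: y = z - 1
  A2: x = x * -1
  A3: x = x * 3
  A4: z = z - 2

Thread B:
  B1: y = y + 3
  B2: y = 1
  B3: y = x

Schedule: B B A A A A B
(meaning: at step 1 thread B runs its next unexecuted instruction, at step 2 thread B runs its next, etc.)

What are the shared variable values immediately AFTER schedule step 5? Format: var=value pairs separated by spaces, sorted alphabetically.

Step 1: thread B executes B1 (y = y + 3). Shared: x=0 y=4 z=5. PCs: A@0 B@1
Step 2: thread B executes B2 (y = 1). Shared: x=0 y=1 z=5. PCs: A@0 B@2
Step 3: thread A executes A1 (y = z - 1). Shared: x=0 y=4 z=5. PCs: A@1 B@2
Step 4: thread A executes A2 (x = x * -1). Shared: x=0 y=4 z=5. PCs: A@2 B@2
Step 5: thread A executes A3 (x = x * 3). Shared: x=0 y=4 z=5. PCs: A@3 B@2

Answer: x=0 y=4 z=5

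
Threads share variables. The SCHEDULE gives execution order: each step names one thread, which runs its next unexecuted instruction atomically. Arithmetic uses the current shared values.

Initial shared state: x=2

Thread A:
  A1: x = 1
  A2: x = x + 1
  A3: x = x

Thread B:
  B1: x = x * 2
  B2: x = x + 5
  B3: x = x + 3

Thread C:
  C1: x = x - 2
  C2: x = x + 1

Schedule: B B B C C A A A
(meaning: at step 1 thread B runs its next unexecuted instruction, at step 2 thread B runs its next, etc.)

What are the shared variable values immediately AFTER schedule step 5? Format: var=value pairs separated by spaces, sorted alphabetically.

Step 1: thread B executes B1 (x = x * 2). Shared: x=4. PCs: A@0 B@1 C@0
Step 2: thread B executes B2 (x = x + 5). Shared: x=9. PCs: A@0 B@2 C@0
Step 3: thread B executes B3 (x = x + 3). Shared: x=12. PCs: A@0 B@3 C@0
Step 4: thread C executes C1 (x = x - 2). Shared: x=10. PCs: A@0 B@3 C@1
Step 5: thread C executes C2 (x = x + 1). Shared: x=11. PCs: A@0 B@3 C@2

Answer: x=11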